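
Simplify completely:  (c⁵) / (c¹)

Quotient: c⁴

c⁴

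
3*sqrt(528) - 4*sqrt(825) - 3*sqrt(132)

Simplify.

3*sqrt(528) = 12*sqrt(33); 4*sqrt(825) = 20*sqrt(33); 3*sqrt(132) = 6*sqrt(33)
Combine: (12 - 20 - 6)·sqrt(33) = -14*sqrt(33)

-14*sqrt(33)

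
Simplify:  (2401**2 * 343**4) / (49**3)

2401**2 = 7**8; 343**4 = 7**12; 49**3 = 7**6
Combine exponents: 7**14

7**14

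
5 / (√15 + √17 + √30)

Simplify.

Group as (√17 + √30) + √15; multiply by (√17 + √30) - √15, then rationalise the remaining surd.

(-75*√34 + 5*√30 + 70*√17 + 80*√15)/508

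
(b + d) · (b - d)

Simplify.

b² - d²

Pair the conjugate factors: (b+d)(b-d) = b² - d².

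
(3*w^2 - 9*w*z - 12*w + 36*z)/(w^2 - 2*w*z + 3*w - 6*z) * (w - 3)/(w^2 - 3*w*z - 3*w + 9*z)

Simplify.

Factor: 3*w^2 - 9*w*z - 12*w + 36*z = 3*(w - 4)*(w - 3*z);  w^2 - 2*w*z + 3*w - 6*z = (w + 3)*(w - 2*z);  w^2 - 3*w*z - 3*w + 9*z = (w - 3*z)*(w - 3)
Cancel the common factors (w - 3), (w - 3*z).

(-3*w + 12)/(-w^2 + 2*w*z - 3*w + 6*z)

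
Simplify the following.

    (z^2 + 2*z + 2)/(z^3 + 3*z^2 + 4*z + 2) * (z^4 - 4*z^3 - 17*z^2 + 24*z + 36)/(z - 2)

z^2 - 3*z - 18

Factor: z^3 + 3*z^2 + 4*z + 2 = (z + 1)*(z^2 + 2*z + 2);  z^4 - 4*z^3 - 17*z^2 + 24*z + 36 = (z - 6)*(z + 1)*(z + 3)*(z - 2)
Cancel the common factors (z^2 + 2*z + 2), (z + 1), (z - 2).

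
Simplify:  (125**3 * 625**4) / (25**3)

5**19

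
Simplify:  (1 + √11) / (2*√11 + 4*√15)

Multiply numerator and denominator by -4*√15 + 2*√11.
Denominator becomes -196; numerator becomes -4*√165 - 4*√15 + 2*√11 + 22.

(-11 - √11 + 2*√15 + 2*√165)/98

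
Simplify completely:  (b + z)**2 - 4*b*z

(b - z)**2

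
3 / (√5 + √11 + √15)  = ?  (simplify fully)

Group as (√5 + √11) + √15; multiply by (√5 + √11) - √15, then rationalise the remaining surd.

(-10*√33 + √15 + 9*√11 + 21*√5)/73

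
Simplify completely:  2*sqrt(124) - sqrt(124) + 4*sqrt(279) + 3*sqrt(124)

2*sqrt(124) = 4*sqrt(31); sqrt(124) = 2*sqrt(31); 4*sqrt(279) = 12*sqrt(31); 3*sqrt(124) = 6*sqrt(31)
Combine: (4 - 2 + 12 + 6)·sqrt(31) = 20*sqrt(31)

20*sqrt(31)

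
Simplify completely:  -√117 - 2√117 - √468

-15*√13

√117 = 3*√13; 2√117 = 6*√13; √468 = 6*√13
Combine: (-3 - 6 - 6)·√13 = -15*√13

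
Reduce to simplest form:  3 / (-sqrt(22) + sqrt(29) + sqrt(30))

Group as (sqrt(29) + sqrt(30)) - sqrt(22); multiply by (sqrt(29) + sqrt(30)) + sqrt(22), then rationalise the remaining surd.

(-111*sqrt(22) + 63*sqrt(30) + 69*sqrt(29) + 12*sqrt(4785))/2111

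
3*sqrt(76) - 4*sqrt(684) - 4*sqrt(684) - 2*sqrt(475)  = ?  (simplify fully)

3*sqrt(76) = 6*sqrt(19); 4*sqrt(684) = 24*sqrt(19); 4*sqrt(684) = 24*sqrt(19); 2*sqrt(475) = 10*sqrt(19)
Combine: (6 - 24 - 24 - 10)·sqrt(19) = -52*sqrt(19)

-52*sqrt(19)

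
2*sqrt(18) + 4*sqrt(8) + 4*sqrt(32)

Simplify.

30*sqrt(2)

2*sqrt(18) = 6*sqrt(2); 4*sqrt(8) = 8*sqrt(2); 4*sqrt(32) = 16*sqrt(2)
Combine: (6 + 8 + 16)·sqrt(2) = 30*sqrt(2)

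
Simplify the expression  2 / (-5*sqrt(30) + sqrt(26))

Multiply numerator and denominator by sqrt(26) + 5*sqrt(30).
Denominator becomes -724; numerator becomes 2*sqrt(26) + 10*sqrt(30).

(-5*sqrt(30) - sqrt(26))/362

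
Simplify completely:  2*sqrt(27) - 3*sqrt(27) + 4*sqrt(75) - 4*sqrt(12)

9*sqrt(3)

2*sqrt(27) = 6*sqrt(3); 3*sqrt(27) = 9*sqrt(3); 4*sqrt(75) = 20*sqrt(3); 4*sqrt(12) = 8*sqrt(3)
Combine: (6 - 9 + 20 - 8)·sqrt(3) = 9*sqrt(3)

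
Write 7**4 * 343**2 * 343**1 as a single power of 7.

7**13

7**4 = 7**4; 343**2 = 7**6; 343**1 = 7**3
Combine exponents: 7**13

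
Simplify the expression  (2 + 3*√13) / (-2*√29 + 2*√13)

Multiply numerator and denominator by 2*√13 + 2*√29.
Denominator becomes -64; numerator becomes 4*√13 + 4*√29 + 78 + 6*√377.

(-3*√377 - 39 - 2*√29 - 2*√13)/32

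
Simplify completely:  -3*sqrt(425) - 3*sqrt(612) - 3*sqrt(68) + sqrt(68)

3*sqrt(425) = 15*sqrt(17); 3*sqrt(612) = 18*sqrt(17); 3*sqrt(68) = 6*sqrt(17); sqrt(68) = 2*sqrt(17)
Combine: (-15 - 18 - 6 + 2)·sqrt(17) = -37*sqrt(17)

-37*sqrt(17)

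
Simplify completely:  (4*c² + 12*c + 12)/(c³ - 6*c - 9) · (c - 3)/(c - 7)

4/(c - 7)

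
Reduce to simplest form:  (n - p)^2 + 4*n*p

Expanding gives n^2 + 2*n*p + p^2, a perfect square.

(n + p)^2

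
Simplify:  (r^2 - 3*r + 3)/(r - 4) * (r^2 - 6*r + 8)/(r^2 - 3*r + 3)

Factor: r^2 - 6*r + 8 = (r - 2)*(r - 4)
Cancel the common factors (r^2 - 3*r + 3), (r - 4).

r - 2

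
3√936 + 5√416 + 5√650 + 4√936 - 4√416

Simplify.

71*√26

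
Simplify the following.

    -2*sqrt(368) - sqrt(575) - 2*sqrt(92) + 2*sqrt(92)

2*sqrt(368) = 8*sqrt(23); sqrt(575) = 5*sqrt(23); 2*sqrt(92) = 4*sqrt(23); 2*sqrt(92) = 4*sqrt(23)
Combine: (-8 - 5 - 4 + 4)·sqrt(23) = -13*sqrt(23)

-13*sqrt(23)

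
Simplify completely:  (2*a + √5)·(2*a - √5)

4*a² - 5

Product of conjugates: (P+Q)(P-Q) = P^2 - Q^2.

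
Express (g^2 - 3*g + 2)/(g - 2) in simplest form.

g - 1

Factor: g^2 - 3*g + 2 = (g - 2)*(g - 1)
Cancel the common factor (g - 2).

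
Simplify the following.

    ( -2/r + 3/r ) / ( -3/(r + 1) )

(-r - 1)/(3*r)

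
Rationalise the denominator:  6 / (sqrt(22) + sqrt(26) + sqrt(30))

Group as (sqrt(26) + sqrt(30)) + sqrt(22); multiply by (sqrt(26) + sqrt(30)) - sqrt(22), then rationalise the remaining surd.

(-6*sqrt(4290) + 27*sqrt(30) + 39*sqrt(26) + 51*sqrt(22))/491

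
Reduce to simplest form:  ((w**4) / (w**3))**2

w**2

Inside the bracket: w**1
Raise to the power 2: w**2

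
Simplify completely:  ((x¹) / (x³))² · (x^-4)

Inside the bracket: (x^-2)
Raise to the power 2: (x^-4)
Multiply by (x^-4): add exponents.

x^(-8)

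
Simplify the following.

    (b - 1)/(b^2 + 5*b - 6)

Factor: b^2 + 5*b - 6 = (b + 6)*(b - 1)
Cancel the common factor (b - 1).

1/(b + 6)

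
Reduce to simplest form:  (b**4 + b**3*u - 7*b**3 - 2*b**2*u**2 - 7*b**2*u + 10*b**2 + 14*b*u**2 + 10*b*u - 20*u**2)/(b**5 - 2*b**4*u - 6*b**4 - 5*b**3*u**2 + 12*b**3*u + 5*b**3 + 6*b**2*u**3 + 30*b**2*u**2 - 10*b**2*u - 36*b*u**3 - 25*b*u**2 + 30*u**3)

Factor: b**4 + b**3*u - 7*b**3 - 2*b**2*u**2 - 7*b**2*u + 10*b**2 + 14*b*u**2 + 10*b*u - 20*u**2 = (b + 2*u)*(b - u)*(b - 2)*(b - 5);  b**5 - 2*b**4*u - 6*b**4 - 5*b**3*u**2 + 12*b**3*u + 5*b**3 + 6*b**2*u**3 + 30*b**2*u**2 - 10*b**2*u - 36*b*u**3 - 25*b*u**2 + 30*u**3 = (b + 2*u)*(b - 1)*(b - 3*u)*(b - u)*(b - 5)
Cancel the common factors (b - 5), (b + 2*u), (b - u).

(-b + 2)/(-b**2 + 3*b*u + b - 3*u)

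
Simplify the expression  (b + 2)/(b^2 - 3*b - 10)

Factor: b^2 - 3*b - 10 = (b - 5)*(b + 2)
Cancel the common factor (b + 2).

1/(b - 5)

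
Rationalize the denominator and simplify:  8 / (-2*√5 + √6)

(-8*√5 - 4*√6)/7

Multiply numerator and denominator by √6 + 2*√5.
Denominator becomes -14; numerator becomes 8*√6 + 16*√5.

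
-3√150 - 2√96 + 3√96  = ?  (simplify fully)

3√150 = 15*√6; 2√96 = 8*√6; 3√96 = 12*√6
Combine: (-15 - 8 + 12)·√6 = -11*√6

-11*√6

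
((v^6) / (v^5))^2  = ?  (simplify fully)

v^2

Inside the bracket: v^1
Raise to the power 2: v^2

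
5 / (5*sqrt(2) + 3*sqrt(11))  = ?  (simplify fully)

Multiply numerator and denominator by -5*sqrt(2) + 3*sqrt(11).
Denominator becomes 49; numerator becomes -25*sqrt(2) + 15*sqrt(11).

(-25*sqrt(2) + 15*sqrt(11))/49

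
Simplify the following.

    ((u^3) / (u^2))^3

u^3

Inside the bracket: u^1
Raise to the power 3: u^3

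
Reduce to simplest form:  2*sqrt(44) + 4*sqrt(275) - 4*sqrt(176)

8*sqrt(11)

2*sqrt(44) = 4*sqrt(11); 4*sqrt(275) = 20*sqrt(11); 4*sqrt(176) = 16*sqrt(11)
Combine: (4 + 20 - 16)·sqrt(11) = 8*sqrt(11)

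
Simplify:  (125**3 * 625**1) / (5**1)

5**12

125**3 = 5**9; 625**1 = 5**4; 5**1 = 5**1
Combine exponents: 5**12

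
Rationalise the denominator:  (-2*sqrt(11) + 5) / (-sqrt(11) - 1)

(-7*sqrt(11) + 27)/10

Multiply numerator and denominator by -1 + sqrt(11).
Denominator becomes -10; numerator becomes -27 + 7*sqrt(11).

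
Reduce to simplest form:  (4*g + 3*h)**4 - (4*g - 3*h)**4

Binomially expand both and collect terms in (4*g), (3*h).

1536*g**3*h + 864*g*h**3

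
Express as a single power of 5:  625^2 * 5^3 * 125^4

625^2 = 5^8; 5^3 = 5^3; 125^4 = 5^12
Combine exponents: 5^23

5^23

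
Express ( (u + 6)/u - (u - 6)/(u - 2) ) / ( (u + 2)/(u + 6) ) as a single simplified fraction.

(10*u^2 + 48*u - 72)/(u^3 - 4*u)

Numerator: (u + 6)/u - (u - 6)/(u - 2) = (10*u - 12)/(u^2 - 2*u)
Denominator: (u + 2)/(u + 6) = (u + 2)/(u + 6)
Divide: ((10*u - 12)/(u^2 - 2*u)) · ((u + 6)/(u + 2)) = (10*u^2 + 48*u - 72)/(u^3 - 4*u)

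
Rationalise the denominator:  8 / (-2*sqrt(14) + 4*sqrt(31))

Multiply numerator and denominator by 2*sqrt(14) + 4*sqrt(31).
Denominator becomes 440; numerator becomes 16*sqrt(14) + 32*sqrt(31).

(2*sqrt(14) + 4*sqrt(31))/55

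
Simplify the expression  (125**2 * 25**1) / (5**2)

5**6

125**2 = 5**6; 25**1 = 5**2; 5**2 = 5**2
Combine exponents: 5**6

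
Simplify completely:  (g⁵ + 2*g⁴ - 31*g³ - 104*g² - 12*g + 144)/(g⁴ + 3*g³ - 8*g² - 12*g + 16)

(g² - 3*g - 18)/(g - 2)

Factor: g⁵ + 2*g⁴ - 31*g³ - 104*g² - 12*g + 144 = (g + 2)·(g + 4)·(g - 1)·(g + 3)·(g - 6);  g⁴ + 3*g³ - 8*g² - 12*g + 16 = (g - 2)·(g + 4)·(g - 1)·(g + 2)
Cancel the common factors (g - 1), (g + 4), (g + 2).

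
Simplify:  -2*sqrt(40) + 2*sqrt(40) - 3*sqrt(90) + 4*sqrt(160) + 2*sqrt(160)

15*sqrt(10)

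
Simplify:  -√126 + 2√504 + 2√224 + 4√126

29*√14

√126 = 3*√14; 2√504 = 12*√14; 2√224 = 8*√14; 4√126 = 12*√14
Combine: (-3 + 12 + 8 + 12)·√14 = 29*√14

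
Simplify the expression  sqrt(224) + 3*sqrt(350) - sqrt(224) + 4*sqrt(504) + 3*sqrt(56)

sqrt(224) = 4*sqrt(14); 3*sqrt(350) = 15*sqrt(14); sqrt(224) = 4*sqrt(14); 4*sqrt(504) = 24*sqrt(14); 3*sqrt(56) = 6*sqrt(14)
Combine: (4 + 15 - 4 + 24 + 6)·sqrt(14) = 45*sqrt(14)

45*sqrt(14)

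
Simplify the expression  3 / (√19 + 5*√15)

(-3*√19 + 15*√15)/356

Multiply numerator and denominator by -5*√15 + √19.
Denominator becomes -356; numerator becomes -15*√15 + 3*√19.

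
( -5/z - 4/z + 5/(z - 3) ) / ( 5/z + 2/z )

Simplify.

(-4*z + 27)/(7*z - 21)

Numerator: -5/z - 4/z + 5/(z - 3) = (-4*z + 27)/(z² - 3*z)
Denominator: 5/z + 2/z = 7/z
Divide: ((-4*z + 27)/(z² - 3*z)) · (z/7) = (-4*z + 27)/(7*z - 21)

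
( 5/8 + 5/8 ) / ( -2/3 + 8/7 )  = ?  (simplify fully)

Numerator: 5/8 + 5/8 = 5/4
Denominator: -2/3 + 8/7 = 10/21
Divide: (5/4) · (21/10) = 21/8

21/8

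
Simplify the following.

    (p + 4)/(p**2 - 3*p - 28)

1/(p - 7)

Factor: p**2 - 3*p - 28 = (p - 7)*(p + 4)
Cancel the common factor (p + 4).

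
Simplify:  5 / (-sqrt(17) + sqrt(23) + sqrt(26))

Group as (sqrt(23) + sqrt(26)) - sqrt(17); multiply by (sqrt(23) + sqrt(26)) + sqrt(17), then rationalise the remaining surd.

(-80*sqrt(17) + 35*sqrt(26) + 50*sqrt(23) + 5*sqrt(10166))/684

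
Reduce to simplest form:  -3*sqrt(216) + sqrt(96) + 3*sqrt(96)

3*sqrt(216) = 18*sqrt(6); sqrt(96) = 4*sqrt(6); 3*sqrt(96) = 12*sqrt(6)
Combine: (-18 + 4 + 12)·sqrt(6) = -2*sqrt(6)

-2*sqrt(6)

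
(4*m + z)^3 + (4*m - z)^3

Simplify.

128*m^3 + 24*m*z^2

Binomially expand both and collect terms in (4*m), z.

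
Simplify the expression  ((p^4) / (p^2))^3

p^6

Inside the bracket: p^2
Raise to the power 3: p^6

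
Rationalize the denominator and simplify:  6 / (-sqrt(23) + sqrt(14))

(-2*sqrt(23) - 2*sqrt(14))/3

Multiply numerator and denominator by sqrt(14) + sqrt(23).
Denominator becomes -9; numerator becomes 6*sqrt(14) + 6*sqrt(23).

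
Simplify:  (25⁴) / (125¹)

5^5

25⁴ = 5^8; 125¹ = 5^3
Combine exponents: 5^5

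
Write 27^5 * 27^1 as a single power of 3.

27^5 = 3^15; 27^1 = 3^3
Combine exponents: 3^18

3^18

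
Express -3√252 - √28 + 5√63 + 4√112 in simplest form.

3√252 = 18*√7; √28 = 2*√7; 5√63 = 15*√7; 4√112 = 16*√7
Combine: (-18 - 2 + 15 + 16)·√7 = 11*√7

11*√7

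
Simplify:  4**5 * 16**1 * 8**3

4**5 = 2**10; 16**1 = 2**4; 8**3 = 2**9
Combine exponents: 2**23

2**23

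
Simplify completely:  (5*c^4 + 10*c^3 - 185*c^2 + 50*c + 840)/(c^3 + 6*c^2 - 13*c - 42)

Factor: 5*c^4 + 10*c^3 - 185*c^2 + 50*c + 840 = 5*(c + 2)*(c - 3)*(c - 4)*(c + 7);  c^3 + 6*c^2 - 13*c - 42 = (c + 7)*(c - 3)*(c + 2)
Cancel the common factors (c + 7), (c + 2), (c - 3).

5*c - 20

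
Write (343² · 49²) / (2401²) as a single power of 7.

343² = 7^6; 49² = 7^4; 2401² = 7^8
Combine exponents: 7^2

7^2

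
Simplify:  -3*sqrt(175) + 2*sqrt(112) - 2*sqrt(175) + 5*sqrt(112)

3*sqrt(7)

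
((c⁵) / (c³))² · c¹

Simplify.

Inside the bracket: c²
Raise to the power 2: c⁴
Multiply by c¹: add exponents.

c⁵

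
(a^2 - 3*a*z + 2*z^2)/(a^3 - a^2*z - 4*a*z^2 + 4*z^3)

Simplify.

1/(a + 2*z)

Factor: a^2 - 3*a*z + 2*z^2 = (a - z)*(a - 2*z);  a^3 - a^2*z - 4*a*z^2 + 4*z^3 = (a + 2*z)*(a - z)*(a - 2*z)
Cancel the common factors (a - z), (a - 2*z).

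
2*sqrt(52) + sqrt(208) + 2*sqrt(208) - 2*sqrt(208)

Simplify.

2*sqrt(52) = 4*sqrt(13); sqrt(208) = 4*sqrt(13); 2*sqrt(208) = 8*sqrt(13); 2*sqrt(208) = 8*sqrt(13)
Combine: (4 + 4 + 8 - 8)·sqrt(13) = 8*sqrt(13)

8*sqrt(13)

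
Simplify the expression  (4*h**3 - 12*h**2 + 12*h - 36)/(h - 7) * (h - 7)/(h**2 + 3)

4*h - 12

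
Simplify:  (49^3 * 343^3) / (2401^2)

7^7

49^3 = 7^6; 343^3 = 7^9; 2401^2 = 7^8
Combine exponents: 7^7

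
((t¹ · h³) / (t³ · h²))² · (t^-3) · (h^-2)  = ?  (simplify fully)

t^(-7)

Inside the bracket: (t^-2) · h¹
Raise to the power 2: (t^-4) · h²
Multiply by (t^-3) · (h^-2): add exponents.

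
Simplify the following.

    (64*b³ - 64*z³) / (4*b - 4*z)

16*b² + 16*b*z + 16*z²

Factor as (a-b)(a^2+ab+b^2) with a=(4*b), b=(4*z).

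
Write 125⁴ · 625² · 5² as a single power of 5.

5^22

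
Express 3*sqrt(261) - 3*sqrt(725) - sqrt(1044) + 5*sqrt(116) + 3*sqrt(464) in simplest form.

3*sqrt(261) = 9*sqrt(29); 3*sqrt(725) = 15*sqrt(29); sqrt(1044) = 6*sqrt(29); 5*sqrt(116) = 10*sqrt(29); 3*sqrt(464) = 12*sqrt(29)
Combine: (9 - 15 - 6 + 10 + 12)·sqrt(29) = 10*sqrt(29)

10*sqrt(29)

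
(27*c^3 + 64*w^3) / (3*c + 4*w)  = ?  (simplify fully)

9*c^2 - 12*c*w + 16*w^2

Apply the sum-of-cubes factorisation and cancel (3*c + 4*w).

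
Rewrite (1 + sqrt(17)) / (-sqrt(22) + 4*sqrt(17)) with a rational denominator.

(sqrt(22) + 4*sqrt(17) + sqrt(374) + 68)/250

Multiply numerator and denominator by sqrt(22) + 4*sqrt(17).
Denominator becomes 250; numerator becomes sqrt(22) + 4*sqrt(17) + sqrt(374) + 68.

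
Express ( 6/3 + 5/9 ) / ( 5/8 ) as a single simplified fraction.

184/45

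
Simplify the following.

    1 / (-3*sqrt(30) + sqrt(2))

(-3*sqrt(30) - sqrt(2))/268

Multiply numerator and denominator by sqrt(2) + 3*sqrt(30).
Denominator becomes -268; numerator becomes sqrt(2) + 3*sqrt(30).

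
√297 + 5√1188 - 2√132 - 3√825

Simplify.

14*√33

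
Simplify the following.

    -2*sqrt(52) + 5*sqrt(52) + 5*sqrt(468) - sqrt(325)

2*sqrt(52) = 4*sqrt(13); 5*sqrt(52) = 10*sqrt(13); 5*sqrt(468) = 30*sqrt(13); sqrt(325) = 5*sqrt(13)
Combine: (-4 + 10 + 30 - 5)·sqrt(13) = 31*sqrt(13)

31*sqrt(13)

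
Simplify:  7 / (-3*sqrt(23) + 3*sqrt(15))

(-7*sqrt(23) - 7*sqrt(15))/24

Multiply numerator and denominator by 3*sqrt(15) + 3*sqrt(23).
Denominator becomes -72; numerator becomes 21*sqrt(15) + 21*sqrt(23).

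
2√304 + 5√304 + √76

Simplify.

30*√19

2√304 = 8*√19; 5√304 = 20*√19; √76 = 2*√19
Combine: (8 + 20 + 2)·√19 = 30*√19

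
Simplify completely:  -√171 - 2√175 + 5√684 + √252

-4*√7 + 27*√19

√171 = 3*√19; 2√175 = 10*√7; 5√684 = 30*√19; √252 = 6*√7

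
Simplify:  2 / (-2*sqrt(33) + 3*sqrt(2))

Multiply numerator and denominator by 3*sqrt(2) + 2*sqrt(33).
Denominator becomes -114; numerator becomes 6*sqrt(2) + 4*sqrt(33).

(-2*sqrt(33) - 3*sqrt(2))/57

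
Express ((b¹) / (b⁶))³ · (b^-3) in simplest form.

Inside the bracket: (b^-5)
Raise to the power 3: (b^-15)
Multiply by (b^-3): add exponents.

b^(-18)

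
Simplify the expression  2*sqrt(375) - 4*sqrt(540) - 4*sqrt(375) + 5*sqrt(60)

2*sqrt(375) = 10*sqrt(15); 4*sqrt(540) = 24*sqrt(15); 4*sqrt(375) = 20*sqrt(15); 5*sqrt(60) = 10*sqrt(15)
Combine: (10 - 24 - 20 + 10)·sqrt(15) = -24*sqrt(15)

-24*sqrt(15)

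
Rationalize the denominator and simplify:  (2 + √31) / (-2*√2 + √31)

Multiply numerator and denominator by 2*√2 + √31.
Denominator becomes 23; numerator becomes 4*√2 + 2*√31 + 2*√62 + 31.

(4*√2 + 2*√31 + 2*√62 + 31)/23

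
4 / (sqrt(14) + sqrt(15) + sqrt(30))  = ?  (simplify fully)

(-240*sqrt(7) - 4*sqrt(30) + 116*sqrt(15) + 124*sqrt(14))/839

Group as (sqrt(14) + sqrt(30)) + sqrt(15); multiply by (sqrt(14) + sqrt(30)) - sqrt(15), then rationalise the remaining surd.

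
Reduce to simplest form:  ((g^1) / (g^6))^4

g^(-20)

Inside the bracket: (g^-5)
Raise to the power 4: (g^-20)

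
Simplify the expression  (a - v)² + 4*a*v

(a + v)²

Expand the square and combine the 4*a*v term.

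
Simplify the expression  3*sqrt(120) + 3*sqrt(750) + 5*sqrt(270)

3*sqrt(120) = 6*sqrt(30); 3*sqrt(750) = 15*sqrt(30); 5*sqrt(270) = 15*sqrt(30)
Combine: (6 + 15 + 15)·sqrt(30) = 36*sqrt(30)

36*sqrt(30)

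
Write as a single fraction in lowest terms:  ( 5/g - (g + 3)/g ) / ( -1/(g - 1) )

(g**2 - 3*g + 2)/g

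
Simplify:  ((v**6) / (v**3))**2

v**6

Inside the bracket: v**3
Raise to the power 2: v**6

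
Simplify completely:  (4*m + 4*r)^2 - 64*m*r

16*(m - r)^2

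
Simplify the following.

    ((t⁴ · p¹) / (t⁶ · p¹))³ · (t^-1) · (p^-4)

Inside the bracket: (t^-2)
Raise to the power 3: (t^-6)
Multiply by (t^-1) · (p^-4): add exponents.

1/(p⁴*t⁷)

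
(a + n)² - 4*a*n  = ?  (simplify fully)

Expanding gives a² - 2*a*n + n², a perfect square.

(a - n)²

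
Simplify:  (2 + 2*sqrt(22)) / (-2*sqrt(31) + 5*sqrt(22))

(2*sqrt(31) + 5*sqrt(22) + 2*sqrt(682) + 110)/213

Multiply numerator and denominator by 2*sqrt(31) + 5*sqrt(22).
Denominator becomes 426; numerator becomes 4*sqrt(31) + 10*sqrt(22) + 4*sqrt(682) + 220.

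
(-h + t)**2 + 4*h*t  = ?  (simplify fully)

Expand the square and combine the 4*h*t term.

(h + t)**2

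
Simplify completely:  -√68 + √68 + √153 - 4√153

-9*√17

√68 = 2*√17; √68 = 2*√17; √153 = 3*√17; 4√153 = 12*√17
Combine: (-2 + 2 + 3 - 12)·√17 = -9*√17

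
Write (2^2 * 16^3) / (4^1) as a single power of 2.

2^12

2^2 = 2^2; 16^3 = 2^12; 4^1 = 2^2
Combine exponents: 2^12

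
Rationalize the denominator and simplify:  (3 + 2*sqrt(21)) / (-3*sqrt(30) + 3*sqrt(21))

(-2*sqrt(70) - 14 - sqrt(30) - sqrt(21))/9

Multiply numerator and denominator by 3*sqrt(21) + 3*sqrt(30).
Denominator becomes -81; numerator becomes 9*sqrt(21) + 9*sqrt(30) + 126 + 18*sqrt(70).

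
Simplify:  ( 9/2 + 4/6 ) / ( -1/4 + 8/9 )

Numerator: 9/2 + 4/6 = 31/6
Denominator: -1/4 + 8/9 = 23/36
Divide: (31/6) · (36/23) = 186/23

186/23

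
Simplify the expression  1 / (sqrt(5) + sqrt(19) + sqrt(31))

(-2*sqrt(2945) - 7*sqrt(31) + 17*sqrt(19) + 45*sqrt(5))/331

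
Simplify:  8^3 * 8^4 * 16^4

8^3 = 2^9; 8^4 = 2^12; 16^4 = 2^16
Combine exponents: 2^37

2^37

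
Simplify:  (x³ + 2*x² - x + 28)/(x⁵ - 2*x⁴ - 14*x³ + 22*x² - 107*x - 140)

1/(x² - 4*x - 5)

Factor: x³ + 2*x² - x + 28 = (x² - 2*x + 7)·(x + 4);  x⁵ - 2*x⁴ - 14*x³ + 22*x² - 107*x - 140 = (x² - 2*x + 7)·(x + 4)·(x - 5)·(x + 1)
Cancel the common factors (x² - 2*x + 7), (x + 4).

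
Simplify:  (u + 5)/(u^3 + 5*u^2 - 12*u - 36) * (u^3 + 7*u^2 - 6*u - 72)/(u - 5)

Factor: u^3 + 5*u^2 - 12*u - 36 = (u + 6)*(u + 2)*(u - 3);  u^3 + 7*u^2 - 6*u - 72 = (u - 3)*(u + 6)*(u + 4)
Cancel the common factors (u + 6), (u - 3).

(u^2 + 9*u + 20)/(u^2 - 3*u - 10)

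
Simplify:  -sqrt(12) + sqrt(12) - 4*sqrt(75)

sqrt(12) = 2*sqrt(3); sqrt(12) = 2*sqrt(3); 4*sqrt(75) = 20*sqrt(3)
Combine: (-2 + 2 - 20)·sqrt(3) = -20*sqrt(3)

-20*sqrt(3)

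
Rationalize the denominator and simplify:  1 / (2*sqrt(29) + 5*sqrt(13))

(-2*sqrt(29) + 5*sqrt(13))/209

Multiply numerator and denominator by -2*sqrt(29) + 5*sqrt(13).
Denominator becomes 209; numerator becomes -2*sqrt(29) + 5*sqrt(13).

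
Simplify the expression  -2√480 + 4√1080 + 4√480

32*√30

2√480 = 8*√30; 4√1080 = 24*√30; 4√480 = 16*√30
Combine: (-8 + 24 + 16)·√30 = 32*√30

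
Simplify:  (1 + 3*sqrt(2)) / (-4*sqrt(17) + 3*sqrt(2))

Multiply numerator and denominator by 3*sqrt(2) + 4*sqrt(17).
Denominator becomes -254; numerator becomes 3*sqrt(2) + 4*sqrt(17) + 18 + 12*sqrt(34).

(-12*sqrt(34) - 18 - 4*sqrt(17) - 3*sqrt(2))/254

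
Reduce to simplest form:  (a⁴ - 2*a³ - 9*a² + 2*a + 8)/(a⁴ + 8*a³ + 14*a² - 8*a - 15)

(a² - 2*a - 8)/(a² + 8*a + 15)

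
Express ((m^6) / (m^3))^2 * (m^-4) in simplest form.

m^2

Inside the bracket: m^3
Raise to the power 2: m^6
Multiply by (m^-4): add exponents.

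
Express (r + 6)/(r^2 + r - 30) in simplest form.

Factor: r^2 + r - 30 = (r - 5)*(r + 6)
Cancel the common factor (r + 6).

1/(r - 5)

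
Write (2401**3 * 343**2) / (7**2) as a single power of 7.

7**16

2401**3 = 7**12; 343**2 = 7**6; 7**2 = 7**2
Combine exponents: 7**16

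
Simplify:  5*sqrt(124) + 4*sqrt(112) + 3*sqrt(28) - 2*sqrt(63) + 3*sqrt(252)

5*sqrt(124) = 10*sqrt(31); 4*sqrt(112) = 16*sqrt(7); 3*sqrt(28) = 6*sqrt(7); 2*sqrt(63) = 6*sqrt(7); 3*sqrt(252) = 18*sqrt(7)

10*sqrt(31) + 34*sqrt(7)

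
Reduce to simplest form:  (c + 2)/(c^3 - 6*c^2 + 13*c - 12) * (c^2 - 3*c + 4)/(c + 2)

Factor: c^3 - 6*c^2 + 13*c - 12 = (c - 3)*(c^2 - 3*c + 4)
Cancel the common factors (c^2 - 3*c + 4), (c + 2).

1/(c - 3)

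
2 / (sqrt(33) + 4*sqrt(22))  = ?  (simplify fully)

Multiply numerator and denominator by -sqrt(33) + 4*sqrt(22).
Denominator becomes 319; numerator becomes -2*sqrt(33) + 8*sqrt(22).

(-2*sqrt(33) + 8*sqrt(22))/319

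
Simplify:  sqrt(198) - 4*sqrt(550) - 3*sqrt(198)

-26*sqrt(22)

sqrt(198) = 3*sqrt(22); 4*sqrt(550) = 20*sqrt(22); 3*sqrt(198) = 9*sqrt(22)
Combine: (3 - 20 - 9)·sqrt(22) = -26*sqrt(22)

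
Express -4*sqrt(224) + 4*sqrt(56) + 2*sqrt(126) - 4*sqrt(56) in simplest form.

4*sqrt(224) = 16*sqrt(14); 4*sqrt(56) = 8*sqrt(14); 2*sqrt(126) = 6*sqrt(14); 4*sqrt(56) = 8*sqrt(14)
Combine: (-16 + 8 + 6 - 8)·sqrt(14) = -10*sqrt(14)

-10*sqrt(14)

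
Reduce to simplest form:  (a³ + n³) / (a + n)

Apply the sum-of-cubes factorisation and cancel (a + n).

a² - a*n + n²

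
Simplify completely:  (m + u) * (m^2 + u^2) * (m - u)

Telescope via difference of squares: (m+u)(m-u) = m^2 - u^2, then repeat with the next factor.

m^4 - u^4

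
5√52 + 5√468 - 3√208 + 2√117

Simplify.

34*√13

5√52 = 10*√13; 5√468 = 30*√13; 3√208 = 12*√13; 2√117 = 6*√13
Combine: (10 + 30 - 12 + 6)·√13 = 34*√13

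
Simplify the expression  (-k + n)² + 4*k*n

(k + n)²

Expand the square and combine the 4*k*n term.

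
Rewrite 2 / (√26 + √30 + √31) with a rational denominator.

Group as (√26 + √30) + √31; multiply by (√26 + √30) - √31, then rationalise the remaining surd.

(-8*√6045 + 50*√31 + 54*√30 + 70*√26)/2495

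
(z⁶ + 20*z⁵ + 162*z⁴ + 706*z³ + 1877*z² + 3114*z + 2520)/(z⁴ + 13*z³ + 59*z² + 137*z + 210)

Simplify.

Factor: z⁶ + 20*z⁵ + 162*z⁴ + 706*z³ + 1877*z² + 3114*z + 2520 = (z² + 2*z + 7)·(z + 6)·(z + 3)·(z + 5)·(z + 4);  z⁴ + 13*z³ + 59*z² + 137*z + 210 = (z + 6)·(z + 5)·(z² + 2*z + 7)
Cancel the common factors (z² + 2*z + 7), (z + 5), (z + 6).

z² + 7*z + 12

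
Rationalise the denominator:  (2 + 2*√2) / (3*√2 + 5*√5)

(-12 - 6*√2 + 10*√5 + 10*√10)/107

Multiply numerator and denominator by -5*√5 + 3*√2.
Denominator becomes -107; numerator becomes -10*√10 - 10*√5 + 6*√2 + 12.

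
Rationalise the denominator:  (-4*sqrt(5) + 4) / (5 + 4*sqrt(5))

Multiply numerator and denominator by -4*sqrt(5) + 5.
Denominator becomes -55; numerator becomes -36*sqrt(5) + 100.

(-100 + 36*sqrt(5))/55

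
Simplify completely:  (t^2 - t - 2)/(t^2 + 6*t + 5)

Factor: t^2 - t - 2 = (t - 2)*(t + 1);  t^2 + 6*t + 5 = (t + 5)*(t + 1)
Cancel the common factor (t + 1).

(t - 2)/(t + 5)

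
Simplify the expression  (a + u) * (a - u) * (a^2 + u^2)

(a+u)(a-u) = a^2 - u^2; continue pairing.

a^4 - u^4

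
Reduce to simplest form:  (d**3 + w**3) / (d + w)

d**2 - d*w + w**2

d**3 + w**3 = (d + w)(d**2 - d*w + w**2).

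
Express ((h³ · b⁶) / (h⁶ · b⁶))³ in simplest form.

h^(-9)

Inside the bracket: (h^-3)
Raise to the power 3: (h^-9)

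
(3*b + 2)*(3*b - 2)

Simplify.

9*b^2 - 4

Difference of squares with P = 3*b, Q = 2.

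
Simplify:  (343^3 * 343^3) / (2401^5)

343^3 = 7^9; 343^3 = 7^9; 2401^5 = 7^20
Combine exponents: 7^(-2)

7^(-2)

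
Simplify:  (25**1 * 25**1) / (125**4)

5**(-8)

25**1 = 5**2; 25**1 = 5**2; 125**4 = 5**12
Combine exponents: 5**(-8)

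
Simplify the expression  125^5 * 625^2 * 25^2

5^27

125^5 = 5^15; 625^2 = 5^8; 25^2 = 5^4
Combine exponents: 5^27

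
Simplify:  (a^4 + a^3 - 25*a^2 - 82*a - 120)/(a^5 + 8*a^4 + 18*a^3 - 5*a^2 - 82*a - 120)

(a - 6)/(a^2 + a - 6)

Factor: a^4 + a^3 - 25*a^2 - 82*a - 120 = (a - 6)*(a + 4)*(a^2 + 3*a + 5);  a^5 + 8*a^4 + 18*a^3 - 5*a^2 - 82*a - 120 = (a^2 + 3*a + 5)*(a + 3)*(a + 4)*(a - 2)
Cancel the common factors (a^2 + 3*a + 5), (a + 4).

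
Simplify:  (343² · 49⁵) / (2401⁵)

7^(-4)

343² = 7^6; 49⁵ = 7^10; 2401⁵ = 7^20
Combine exponents: 7^(-4)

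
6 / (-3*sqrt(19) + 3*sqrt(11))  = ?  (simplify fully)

Multiply numerator and denominator by 3*sqrt(11) + 3*sqrt(19).
Denominator becomes -72; numerator becomes 18*sqrt(11) + 18*sqrt(19).

(-sqrt(19) - sqrt(11))/4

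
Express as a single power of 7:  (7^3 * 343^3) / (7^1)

7^11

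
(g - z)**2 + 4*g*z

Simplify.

(g + z)**2

Expand the square and combine the 4*g*z term.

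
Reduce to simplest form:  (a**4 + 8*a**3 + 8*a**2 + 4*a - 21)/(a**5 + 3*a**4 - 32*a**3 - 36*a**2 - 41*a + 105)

Factor: a**4 + 8*a**3 + 8*a**2 + 4*a - 21 = (a - 1)*(a + 7)*(a**2 + 2*a + 3);  a**5 + 3*a**4 - 32*a**3 - 36*a**2 - 41*a + 105 = (a - 5)*(a + 7)*(a - 1)*(a**2 + 2*a + 3)
Cancel the common factors (a**2 + 2*a + 3), (a - 1), (a + 7).

1/(a - 5)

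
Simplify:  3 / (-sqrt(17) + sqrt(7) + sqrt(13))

(-9*sqrt(17) + 33*sqrt(13) + 69*sqrt(7) + 6*sqrt(1547))/355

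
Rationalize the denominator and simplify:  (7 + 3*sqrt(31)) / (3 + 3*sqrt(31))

(2*sqrt(31) + 43)/45

Multiply numerator and denominator by -3*sqrt(31) + 3.
Denominator becomes -270; numerator becomes -258 - 12*sqrt(31).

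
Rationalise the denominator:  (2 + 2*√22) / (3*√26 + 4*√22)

Multiply numerator and denominator by -3*√26 + 4*√22.
Denominator becomes 118; numerator becomes -12*√143 - 6*√26 + 8*√22 + 176.

(-6*√143 - 3*√26 + 4*√22 + 88)/59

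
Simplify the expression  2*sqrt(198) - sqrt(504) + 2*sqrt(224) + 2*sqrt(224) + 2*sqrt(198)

2*sqrt(198) = 6*sqrt(22); sqrt(504) = 6*sqrt(14); 2*sqrt(224) = 8*sqrt(14); 2*sqrt(224) = 8*sqrt(14); 2*sqrt(198) = 6*sqrt(22)

10*sqrt(14) + 12*sqrt(22)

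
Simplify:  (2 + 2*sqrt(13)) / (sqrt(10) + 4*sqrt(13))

(-sqrt(130) - sqrt(10) + 4*sqrt(13) + 52)/99

Multiply numerator and denominator by -sqrt(10) + 4*sqrt(13).
Denominator becomes 198; numerator becomes -2*sqrt(130) - 2*sqrt(10) + 8*sqrt(13) + 104.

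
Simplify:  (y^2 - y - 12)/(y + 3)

Factor: y^2 - y - 12 = (y - 4)*(y + 3)
Cancel the common factor (y + 3).

y - 4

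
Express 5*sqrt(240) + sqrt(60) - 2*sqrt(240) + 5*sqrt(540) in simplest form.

5*sqrt(240) = 20*sqrt(15); sqrt(60) = 2*sqrt(15); 2*sqrt(240) = 8*sqrt(15); 5*sqrt(540) = 30*sqrt(15)
Combine: (20 + 2 - 8 + 30)·sqrt(15) = 44*sqrt(15)

44*sqrt(15)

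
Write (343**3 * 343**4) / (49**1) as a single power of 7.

343**3 = 7**9; 343**4 = 7**12; 49**1 = 7**2
Combine exponents: 7**19

7**19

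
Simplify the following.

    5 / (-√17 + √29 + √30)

(-105*√17 + 40*√30 + 45*√29 + 5*√14790)/858

Group as (√29 + √30) - √17; multiply by (√29 + √30) + √17, then rationalise the remaining surd.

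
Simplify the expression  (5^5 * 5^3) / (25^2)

5^4

5^5 = 5^5; 5^3 = 5^3; 25^2 = 5^4
Combine exponents: 5^4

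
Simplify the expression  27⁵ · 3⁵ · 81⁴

3^36

27⁵ = 3^15; 3⁵ = 3^5; 81⁴ = 3^16
Combine exponents: 3^36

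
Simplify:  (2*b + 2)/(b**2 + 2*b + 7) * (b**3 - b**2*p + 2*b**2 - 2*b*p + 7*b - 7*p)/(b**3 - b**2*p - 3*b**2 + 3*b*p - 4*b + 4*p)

Factor: 2*b + 2 = 2*(b + 1);  b**3 - b**2*p + 2*b**2 - 2*b*p + 7*b - 7*p = (b**2 + 2*b + 7)*(b - p);  b**3 - b**2*p - 3*b**2 + 3*b*p - 4*b + 4*p = (b - p)*(b - 4)*(b + 1)
Cancel the common factors (b**2 + 2*b + 7), (b - p), (b + 1).

2/(b - 4)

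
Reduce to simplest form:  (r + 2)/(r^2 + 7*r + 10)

1/(r + 5)

Factor: r^2 + 7*r + 10 = (r + 5)*(r + 2)
Cancel the common factor (r + 2).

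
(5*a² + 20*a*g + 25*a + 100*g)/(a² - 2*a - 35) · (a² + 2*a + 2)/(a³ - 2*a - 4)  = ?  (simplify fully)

Factor: 5*a² + 20*a*g + 25*a + 100*g = 5·(a + 5)·(a + 4*g);  a² - 2*a - 35 = (a + 5)·(a - 7);  a³ - 2*a - 4 = (a - 2)·(a² + 2*a + 2)
Cancel the common factors (a² + 2*a + 2), (a + 5).

(5*a + 20*g)/(a² - 9*a + 14)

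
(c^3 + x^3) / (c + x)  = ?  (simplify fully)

c^2 - c*x + x^2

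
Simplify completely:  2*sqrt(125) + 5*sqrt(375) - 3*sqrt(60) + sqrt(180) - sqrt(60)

16*sqrt(5) + 17*sqrt(15)

2*sqrt(125) = 10*sqrt(5); 5*sqrt(375) = 25*sqrt(15); 3*sqrt(60) = 6*sqrt(15); sqrt(180) = 6*sqrt(5); sqrt(60) = 2*sqrt(15)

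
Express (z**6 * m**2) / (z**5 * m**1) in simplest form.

m*z

Quotient: z**1 * m**1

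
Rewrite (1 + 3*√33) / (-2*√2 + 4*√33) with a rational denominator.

(√2 + 2*√33 + 3*√66 + 198)/260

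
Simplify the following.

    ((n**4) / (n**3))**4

Inside the bracket: n**1
Raise to the power 4: n**4

n**4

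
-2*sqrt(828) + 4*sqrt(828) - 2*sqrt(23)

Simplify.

10*sqrt(23)

2*sqrt(828) = 12*sqrt(23); 4*sqrt(828) = 24*sqrt(23); 2*sqrt(23) = 2*sqrt(23)
Combine: (-12 + 24 - 2)·sqrt(23) = 10*sqrt(23)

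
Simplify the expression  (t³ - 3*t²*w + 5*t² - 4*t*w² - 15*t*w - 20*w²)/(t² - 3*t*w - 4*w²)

t + 5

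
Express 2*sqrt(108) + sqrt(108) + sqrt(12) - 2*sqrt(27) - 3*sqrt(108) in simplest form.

2*sqrt(108) = 12*sqrt(3); sqrt(108) = 6*sqrt(3); sqrt(12) = 2*sqrt(3); 2*sqrt(27) = 6*sqrt(3); 3*sqrt(108) = 18*sqrt(3)
Combine: (12 + 6 + 2 - 6 - 18)·sqrt(3) = -4*sqrt(3)

-4*sqrt(3)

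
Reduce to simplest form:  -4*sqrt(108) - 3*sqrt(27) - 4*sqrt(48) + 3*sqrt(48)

-37*sqrt(3)

4*sqrt(108) = 24*sqrt(3); 3*sqrt(27) = 9*sqrt(3); 4*sqrt(48) = 16*sqrt(3); 3*sqrt(48) = 12*sqrt(3)
Combine: (-24 - 9 - 16 + 12)·sqrt(3) = -37*sqrt(3)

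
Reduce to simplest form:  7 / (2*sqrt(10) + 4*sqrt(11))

Multiply numerator and denominator by -4*sqrt(11) + 2*sqrt(10).
Denominator becomes -136; numerator becomes -28*sqrt(11) + 14*sqrt(10).

(-7*sqrt(10) + 14*sqrt(11))/68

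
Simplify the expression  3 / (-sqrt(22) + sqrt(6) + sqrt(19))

Group as (sqrt(6) + sqrt(19)) - sqrt(22); multiply by (sqrt(6) + sqrt(19)) + sqrt(22), then rationalise the remaining surd.

(-3*sqrt(22) + 9*sqrt(19) + 35*sqrt(6) + 4*sqrt(627))/149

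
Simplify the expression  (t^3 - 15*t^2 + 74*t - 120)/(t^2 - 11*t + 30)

Factor: t^3 - 15*t^2 + 74*t - 120 = (t - 6)*(t - 5)*(t - 4);  t^2 - 11*t + 30 = (t - 5)*(t - 6)
Cancel the common factors (t - 5), (t - 6).

t - 4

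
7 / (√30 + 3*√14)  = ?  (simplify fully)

(-7*√30 + 21*√14)/96

Multiply numerator and denominator by -3*√14 + √30.
Denominator becomes -96; numerator becomes -21*√14 + 7*√30.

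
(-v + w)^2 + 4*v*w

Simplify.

Expand the square and combine the 4*v*w term.

(v + w)^2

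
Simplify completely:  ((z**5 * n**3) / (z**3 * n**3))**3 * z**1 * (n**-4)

Inside the bracket: z**2
Raise to the power 3: z**6
Multiply by z**1 * (n**-4): add exponents.

z**7/n**4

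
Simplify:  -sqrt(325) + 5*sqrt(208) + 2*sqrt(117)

21*sqrt(13)

sqrt(325) = 5*sqrt(13); 5*sqrt(208) = 20*sqrt(13); 2*sqrt(117) = 6*sqrt(13)
Combine: (-5 + 20 + 6)·sqrt(13) = 21*sqrt(13)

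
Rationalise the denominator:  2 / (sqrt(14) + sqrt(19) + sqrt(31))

(-sqrt(8246) + sqrt(31) + 13*sqrt(19) + 18*sqrt(14))/265

Group as (sqrt(19) + sqrt(31)) + sqrt(14); multiply by (sqrt(19) + sqrt(31)) - sqrt(14), then rationalise the remaining surd.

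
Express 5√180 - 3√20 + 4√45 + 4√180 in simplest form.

60*√5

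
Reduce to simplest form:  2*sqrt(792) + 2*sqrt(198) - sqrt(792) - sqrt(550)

2*sqrt(792) = 12*sqrt(22); 2*sqrt(198) = 6*sqrt(22); sqrt(792) = 6*sqrt(22); sqrt(550) = 5*sqrt(22)
Combine: (12 + 6 - 6 - 5)·sqrt(22) = 7*sqrt(22)

7*sqrt(22)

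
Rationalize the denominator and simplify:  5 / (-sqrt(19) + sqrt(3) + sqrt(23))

(-35*sqrt(19) - 5*sqrt(23) + 195*sqrt(3) + 10*sqrt(1311))/227

Group as (sqrt(3) + sqrt(23)) - sqrt(19); multiply by (sqrt(3) + sqrt(23)) + sqrt(19), then rationalise the remaining surd.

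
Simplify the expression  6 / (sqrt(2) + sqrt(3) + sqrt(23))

(-11*sqrt(3) - 12*sqrt(2) + sqrt(138) + 9*sqrt(23))/25

Group as (sqrt(3) + sqrt(23)) + sqrt(2); multiply by (sqrt(3) + sqrt(23)) - sqrt(2), then rationalise the remaining surd.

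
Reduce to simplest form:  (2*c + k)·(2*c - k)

Product of conjugates: (P+Q)(P-Q) = P^2 - Q^2.

4*c² - k²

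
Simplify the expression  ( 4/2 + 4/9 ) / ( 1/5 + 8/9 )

110/49

Numerator: 4/2 + 4/9 = 22/9
Denominator: 1/5 + 8/9 = 49/45
Divide: (22/9) · (45/49) = 110/49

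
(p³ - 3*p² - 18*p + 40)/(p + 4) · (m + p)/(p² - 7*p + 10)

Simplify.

m + p

Factor: p³ - 3*p² - 18*p + 40 = (p + 4)·(p - 2)·(p - 5);  p² - 7*p + 10 = (p - 2)·(p - 5)
Cancel the common factors (p - 2), (p + 4), (p - 5).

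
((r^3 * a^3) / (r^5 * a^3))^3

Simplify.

r^(-6)

Inside the bracket: (r^-2)
Raise to the power 3: (r^-6)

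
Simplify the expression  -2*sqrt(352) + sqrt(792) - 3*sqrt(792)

-20*sqrt(22)

2*sqrt(352) = 8*sqrt(22); sqrt(792) = 6*sqrt(22); 3*sqrt(792) = 18*sqrt(22)
Combine: (-8 + 6 - 18)·sqrt(22) = -20*sqrt(22)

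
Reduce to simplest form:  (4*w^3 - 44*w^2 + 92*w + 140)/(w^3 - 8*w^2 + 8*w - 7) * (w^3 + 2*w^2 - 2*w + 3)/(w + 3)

4*w^2 - 16*w - 20

Factor: 4*w^3 - 44*w^2 + 92*w + 140 = 4*(w - 7)*(w - 5)*(w + 1);  w^3 - 8*w^2 + 8*w - 7 = (w^2 - w + 1)*(w - 7);  w^3 + 2*w^2 - 2*w + 3 = (w + 3)*(w^2 - w + 1)
Cancel the common factors (w^2 - w + 1), (w + 3), (w - 7).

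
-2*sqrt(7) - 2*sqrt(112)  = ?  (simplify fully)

-10*sqrt(7)

2*sqrt(7) = 2*sqrt(7); 2*sqrt(112) = 8*sqrt(7)
Combine: (-2 - 8)·sqrt(7) = -10*sqrt(7)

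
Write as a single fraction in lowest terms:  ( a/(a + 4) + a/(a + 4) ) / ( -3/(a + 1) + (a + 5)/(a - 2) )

(2*a³ - 2*a² - 4*a)/(a³ + 7*a² + 23*a + 44)

Numerator: a/(a + 4) + a/(a + 4) = 2*a/(a + 4)
Denominator: -3/(a + 1) + (a + 5)/(a - 2) = (a² + 3*a + 11)/(a² - a - 2)
Divide: (2*a/(a + 4)) · ((a² - a - 2)/(a² + 3*a + 11)) = (2*a³ - 2*a² - 4*a)/(a³ + 7*a² + 23*a + 44)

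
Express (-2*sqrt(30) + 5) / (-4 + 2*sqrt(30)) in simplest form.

(-50 + sqrt(30))/52

Multiply numerator and denominator by -2*sqrt(30) - 4.
Denominator becomes -104; numerator becomes -2*sqrt(30) + 100.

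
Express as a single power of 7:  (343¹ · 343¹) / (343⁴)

7^(-6)

343¹ = 7^3; 343¹ = 7^3; 343⁴ = 7^12
Combine exponents: 7^(-6)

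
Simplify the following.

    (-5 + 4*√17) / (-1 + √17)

Multiply numerator and denominator by -√17 - 1.
Denominator becomes -16; numerator becomes -63 + √17.

(-√17 + 63)/16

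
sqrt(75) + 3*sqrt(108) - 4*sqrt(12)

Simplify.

sqrt(75) = 5*sqrt(3); 3*sqrt(108) = 18*sqrt(3); 4*sqrt(12) = 8*sqrt(3)
Combine: (5 + 18 - 8)·sqrt(3) = 15*sqrt(3)

15*sqrt(3)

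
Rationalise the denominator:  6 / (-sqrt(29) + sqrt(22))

Multiply numerator and denominator by sqrt(22) + sqrt(29).
Denominator becomes -7; numerator becomes 6*sqrt(22) + 6*sqrt(29).

(-6*sqrt(29) - 6*sqrt(22))/7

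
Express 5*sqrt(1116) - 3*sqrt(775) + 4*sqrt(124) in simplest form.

23*sqrt(31)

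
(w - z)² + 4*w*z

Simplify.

(w + z)²

Expanding gives w² + 2*w*z + z², a perfect square.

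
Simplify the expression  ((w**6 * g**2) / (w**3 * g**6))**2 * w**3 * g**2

w**9/g**6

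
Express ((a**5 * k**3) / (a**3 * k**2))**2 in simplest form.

a**4*k**2

Inside the bracket: a**2 * k**1
Raise to the power 2: a**4 * k**2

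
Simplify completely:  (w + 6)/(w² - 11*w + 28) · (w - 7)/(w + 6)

1/(w - 4)

Factor: w² - 11*w + 28 = (w - 7)·(w - 4)
Cancel the common factors (w + 6), (w - 7).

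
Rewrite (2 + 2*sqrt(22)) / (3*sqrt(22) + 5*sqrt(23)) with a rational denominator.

(-132 - 6*sqrt(22) + 10*sqrt(23) + 10*sqrt(506))/377

Multiply numerator and denominator by -5*sqrt(23) + 3*sqrt(22).
Denominator becomes -377; numerator becomes -10*sqrt(506) - 10*sqrt(23) + 6*sqrt(22) + 132.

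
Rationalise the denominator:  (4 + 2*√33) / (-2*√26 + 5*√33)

Multiply numerator and denominator by 2*√26 + 5*√33.
Denominator becomes 721; numerator becomes 8*√26 + 20*√33 + 4*√858 + 330.

(8*√26 + 20*√33 + 4*√858 + 330)/721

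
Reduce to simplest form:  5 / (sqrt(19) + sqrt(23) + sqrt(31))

Group as (sqrt(19) + sqrt(23)) + sqrt(31); multiply by (sqrt(19) + sqrt(23)) - sqrt(31), then rationalise the remaining surd.

(-10*sqrt(13547) + 55*sqrt(31) + 135*sqrt(23) + 175*sqrt(19))/1627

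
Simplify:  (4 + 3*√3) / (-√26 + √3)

(-3*√78 - 4*√26 - 9 - 4*√3)/23

Multiply numerator and denominator by √3 + √26.
Denominator becomes -23; numerator becomes 4*√3 + 9 + 4*√26 + 3*√78.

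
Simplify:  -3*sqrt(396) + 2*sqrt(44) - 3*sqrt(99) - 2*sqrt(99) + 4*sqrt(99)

3*sqrt(396) = 18*sqrt(11); 2*sqrt(44) = 4*sqrt(11); 3*sqrt(99) = 9*sqrt(11); 2*sqrt(99) = 6*sqrt(11); 4*sqrt(99) = 12*sqrt(11)
Combine: (-18 + 4 - 9 - 6 + 12)·sqrt(11) = -17*sqrt(11)

-17*sqrt(11)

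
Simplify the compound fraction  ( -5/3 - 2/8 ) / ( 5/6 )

Numerator: -5/3 - 2/8 = -23/12
Denominator: 5/6 = 5/6
Divide: (-23/12) · (6/5) = -23/10

-23/10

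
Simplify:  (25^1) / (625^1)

25^1 = 5^2; 625^1 = 5^4
Combine exponents: 5^(-2)

5^(-2)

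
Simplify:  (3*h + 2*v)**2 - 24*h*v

Expanding gives 9*h**2 - 12*h*v + 4*v**2, a perfect square.

(3*h - 2*v)**2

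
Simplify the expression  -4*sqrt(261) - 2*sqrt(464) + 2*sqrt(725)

-10*sqrt(29)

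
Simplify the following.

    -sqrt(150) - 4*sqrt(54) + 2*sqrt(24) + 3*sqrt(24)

-7*sqrt(6)

sqrt(150) = 5*sqrt(6); 4*sqrt(54) = 12*sqrt(6); 2*sqrt(24) = 4*sqrt(6); 3*sqrt(24) = 6*sqrt(6)
Combine: (-5 - 12 + 4 + 6)·sqrt(6) = -7*sqrt(6)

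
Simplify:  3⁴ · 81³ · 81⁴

3^32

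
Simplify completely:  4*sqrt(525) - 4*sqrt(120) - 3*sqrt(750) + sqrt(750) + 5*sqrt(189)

-18*sqrt(30) + 35*sqrt(21)

4*sqrt(525) = 20*sqrt(21); 4*sqrt(120) = 8*sqrt(30); 3*sqrt(750) = 15*sqrt(30); sqrt(750) = 5*sqrt(30); 5*sqrt(189) = 15*sqrt(21)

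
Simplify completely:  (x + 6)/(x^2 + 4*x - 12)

Factor: x^2 + 4*x - 12 = (x - 2)*(x + 6)
Cancel the common factor (x + 6).

1/(x - 2)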